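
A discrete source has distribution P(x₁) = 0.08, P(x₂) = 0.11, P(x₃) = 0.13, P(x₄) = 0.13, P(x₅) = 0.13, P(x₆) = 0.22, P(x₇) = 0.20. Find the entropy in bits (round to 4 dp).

H = −Σ pᵢ log₂ pᵢ.
−0.08·log₂(0.08) = 0.2915
−0.11·log₂(0.11) = 0.3503
−0.13·log₂(0.13) = 0.3826
−0.13·log₂(0.13) = 0.3826
−0.13·log₂(0.13) = 0.3826
−0.22·log₂(0.22) = 0.4806
−0.20·log₂(0.20) = 0.4644
Sum ≈ 2.7347 → 2.7347 bits.

2.7347 bits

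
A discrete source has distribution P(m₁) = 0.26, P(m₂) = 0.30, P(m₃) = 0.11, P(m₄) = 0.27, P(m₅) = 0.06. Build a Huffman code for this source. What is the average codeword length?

2.17 bits/symbol

Repeatedly combine the two least-probable nodes; the expected code length is the sum of the merged weights.
merge 3/50 + 11/100 → 17/100
merge 17/100 + 13/50 → 43/100
merge 27/100 + 3/10 → 57/100
merge 43/100 + 57/100 → 1
L = 17/100 + 43/100 + 57/100 + 1 = 217/100 = 2.17 bits/symbol.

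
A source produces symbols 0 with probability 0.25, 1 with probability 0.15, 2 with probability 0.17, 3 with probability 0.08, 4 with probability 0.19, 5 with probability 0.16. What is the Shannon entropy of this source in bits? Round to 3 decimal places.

H = −Σ pᵢ log₂ pᵢ.
−0.25·log₂(0.25) = 0.5000
−0.15·log₂(0.15) = 0.4105
−0.17·log₂(0.17) = 0.4346
−0.08·log₂(0.08) = 0.2915
−0.19·log₂(0.19) = 0.4552
−0.16·log₂(0.16) = 0.4230
Sum ≈ 2.5149 → 2.515 bits.

2.515 bits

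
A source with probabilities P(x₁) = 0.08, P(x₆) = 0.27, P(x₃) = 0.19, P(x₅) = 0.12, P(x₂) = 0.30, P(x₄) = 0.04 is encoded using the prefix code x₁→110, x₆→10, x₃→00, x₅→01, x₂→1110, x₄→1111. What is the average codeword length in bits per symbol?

2.76 bits/symbol

L̄ = Σ pᵢ·ℓᵢ = 0.08·3 + 0.27·2 + 0.19·2 + 0.12·2 + 0.30·4 + 0.04·4 = 2.76 bits/symbol.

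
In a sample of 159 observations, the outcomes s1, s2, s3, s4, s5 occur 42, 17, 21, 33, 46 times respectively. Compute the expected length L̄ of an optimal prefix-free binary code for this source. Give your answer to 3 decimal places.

2.239 bits/symbol

Probabilities are the counts divided by 159.
Repeatedly combine the two least-probable nodes; the expected code length is the sum of the merged weights.
merge 17/159 + 7/53 → 38/159
merge 11/53 + 38/159 → 71/159
merge 14/53 + 46/159 → 88/159
merge 71/159 + 88/159 → 1
L = 38/159 + 71/159 + 88/159 + 1 = 356/159 ≈ 2.239 bits/symbol.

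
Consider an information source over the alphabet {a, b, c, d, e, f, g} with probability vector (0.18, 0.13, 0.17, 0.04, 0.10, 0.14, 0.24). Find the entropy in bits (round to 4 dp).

H = −Σ pᵢ log₂ pᵢ.
−0.18·log₂(0.18) = 0.4453
−0.13·log₂(0.13) = 0.3826
−0.17·log₂(0.17) = 0.4346
−0.04·log₂(0.04) = 0.1858
−0.10·log₂(0.10) = 0.3322
−0.14·log₂(0.14) = 0.3971
−0.24·log₂(0.24) = 0.4941
Sum ≈ 2.6717 → 2.6717 bits.

2.6717 bits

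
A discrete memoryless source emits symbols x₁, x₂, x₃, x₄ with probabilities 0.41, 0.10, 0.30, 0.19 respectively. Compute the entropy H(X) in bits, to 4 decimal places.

1.8359 bits

H = −Σ pᵢ log₂ pᵢ.
−0.41·log₂(0.41) = 0.5274
−0.10·log₂(0.10) = 0.3322
−0.30·log₂(0.30) = 0.5211
−0.19·log₂(0.19) = 0.4552
Sum ≈ 1.8359 → 1.8359 bits.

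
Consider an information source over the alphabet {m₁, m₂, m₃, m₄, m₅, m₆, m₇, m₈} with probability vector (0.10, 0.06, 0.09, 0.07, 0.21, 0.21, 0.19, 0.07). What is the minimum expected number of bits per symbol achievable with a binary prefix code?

Repeatedly combine the two least-probable nodes; the expected code length is the sum of the merged weights.
merge 3/50 + 7/100 → 13/100
merge 7/100 + 9/100 → 4/25
merge 1/10 + 13/100 → 23/100
merge 4/25 + 19/100 → 7/20
merge 21/100 + 21/100 → 21/50
merge 23/100 + 7/20 → 29/50
merge 21/50 + 29/50 → 1
L = 13/100 + 4/25 + 23/100 + 7/20 + 21/50 + 29/50 + 1 = 287/100 = 2.87 bits/symbol.

2.87 bits/symbol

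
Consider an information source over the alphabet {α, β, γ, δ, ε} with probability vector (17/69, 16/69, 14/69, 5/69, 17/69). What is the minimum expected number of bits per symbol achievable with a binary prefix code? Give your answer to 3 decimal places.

2.275 bits/symbol

Repeatedly combine the two least-probable nodes; the expected code length is the sum of the merged weights.
merge 5/69 + 14/69 → 19/69
merge 16/69 + 17/69 → 11/23
merge 17/69 + 19/69 → 12/23
merge 11/23 + 12/23 → 1
L = 19/69 + 11/23 + 12/23 + 1 = 157/69 ≈ 2.275 bits/symbol.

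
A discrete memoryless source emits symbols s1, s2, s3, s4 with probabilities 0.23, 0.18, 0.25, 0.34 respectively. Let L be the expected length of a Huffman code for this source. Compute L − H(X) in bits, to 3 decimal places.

Entropy H = −Σ p log₂ p ≈ 1.9621 bits.
Huffman merges: 9/50+23/100→41/100; 1/4+17/50→59/100; 41/100+59/100→1. L = 2 ≈ 2.0000.
L − H = 2.0000 − 1.9621 = 0.038 bits.

0.038 bits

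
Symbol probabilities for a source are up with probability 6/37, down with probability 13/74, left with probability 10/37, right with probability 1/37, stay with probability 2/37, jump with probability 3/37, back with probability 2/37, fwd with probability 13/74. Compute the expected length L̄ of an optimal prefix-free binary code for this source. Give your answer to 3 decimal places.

Repeatedly combine the two least-probable nodes; the expected code length is the sum of the merged weights.
merge 1/37 + 2/37 → 3/37
merge 2/37 + 3/37 → 5/37
merge 3/37 + 5/37 → 8/37
merge 6/37 + 13/74 → 25/74
merge 13/74 + 8/37 → 29/74
merge 10/37 + 25/74 → 45/74
merge 29/74 + 45/74 → 1
L = 3/37 + 5/37 + 8/37 + 25/74 + 29/74 + 45/74 + 1 = 205/74 ≈ 2.770 bits/symbol.

2.770 bits/symbol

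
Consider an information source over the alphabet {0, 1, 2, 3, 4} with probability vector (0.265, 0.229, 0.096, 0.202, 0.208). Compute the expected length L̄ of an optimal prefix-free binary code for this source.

2.298 bits/symbol

Repeatedly combine the two least-probable nodes; the expected code length is the sum of the merged weights.
merge 12/125 + 101/500 → 149/500
merge 26/125 + 229/1000 → 437/1000
merge 53/200 + 149/500 → 563/1000
merge 437/1000 + 563/1000 → 1
L = 149/500 + 437/1000 + 563/1000 + 1 = 1149/500 = 2.298 bits/symbol.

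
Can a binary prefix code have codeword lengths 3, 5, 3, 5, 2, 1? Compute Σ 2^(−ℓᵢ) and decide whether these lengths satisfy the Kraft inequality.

1.0625; no

With common denominator 2^5 = 32: Σ 2^(−ℓᵢ) = 4/32 + 1/32 + 4/32 + 1/32 + 8/32 + 16/32 = 34/32 = 1.0625.
Kraft's inequality requires Σ ≤ 1; here Σ = 1.0625 > 1, so no such prefix code exists.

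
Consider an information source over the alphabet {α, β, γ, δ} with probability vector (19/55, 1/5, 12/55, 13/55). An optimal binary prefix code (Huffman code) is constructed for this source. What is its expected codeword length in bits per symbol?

Repeatedly combine the two least-probable nodes; the expected code length is the sum of the merged weights.
merge 1/5 + 12/55 → 23/55
merge 13/55 + 19/55 → 32/55
merge 23/55 + 32/55 → 1
L = 23/55 + 32/55 + 1 = 2 bits/symbol.

2 bits/symbol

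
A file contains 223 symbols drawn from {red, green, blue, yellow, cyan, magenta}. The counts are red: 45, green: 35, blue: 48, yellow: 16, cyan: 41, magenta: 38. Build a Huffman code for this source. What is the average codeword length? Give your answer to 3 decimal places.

2.583 bits/symbol

Probabilities are the counts divided by 223.
Repeatedly combine the two least-probable nodes; the expected code length is the sum of the merged weights.
merge 16/223 + 35/223 → 51/223
merge 38/223 + 41/223 → 79/223
merge 45/223 + 48/223 → 93/223
merge 51/223 + 79/223 → 130/223
merge 93/223 + 130/223 → 1
L = 51/223 + 79/223 + 93/223 + 130/223 + 1 = 576/223 ≈ 2.583 bits/symbol.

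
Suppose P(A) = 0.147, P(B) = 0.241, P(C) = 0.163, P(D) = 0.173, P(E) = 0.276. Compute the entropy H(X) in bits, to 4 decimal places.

2.2784 bits

H = −Σ pᵢ log₂ pᵢ.
−0.147·log₂(0.147) = 0.4066
−0.241·log₂(0.241) = 0.4947
−0.163·log₂(0.163) = 0.4266
−0.173·log₂(0.173) = 0.4379
−0.276·log₂(0.276) = 0.5126
Sum ≈ 2.2784 → 2.2784 bits.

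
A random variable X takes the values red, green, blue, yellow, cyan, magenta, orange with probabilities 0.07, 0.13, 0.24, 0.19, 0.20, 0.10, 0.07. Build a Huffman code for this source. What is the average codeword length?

2.7 bits/symbol

Repeatedly combine the two least-probable nodes; the expected code length is the sum of the merged weights.
merge 7/100 + 7/100 → 7/50
merge 1/10 + 13/100 → 23/100
merge 7/50 + 19/100 → 33/100
merge 1/5 + 23/100 → 43/100
merge 6/25 + 33/100 → 57/100
merge 43/100 + 57/100 → 1
L = 7/50 + 23/100 + 33/100 + 43/100 + 57/100 + 1 = 27/10 = 2.7 bits/symbol.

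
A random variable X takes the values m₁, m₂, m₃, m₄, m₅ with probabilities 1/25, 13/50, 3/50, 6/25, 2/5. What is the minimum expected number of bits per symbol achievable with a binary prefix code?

2.04 bits/symbol

Repeatedly combine the two least-probable nodes; the expected code length is the sum of the merged weights.
merge 1/25 + 3/50 → 1/10
merge 1/10 + 6/25 → 17/50
merge 13/50 + 17/50 → 3/5
merge 2/5 + 3/5 → 1
L = 1/10 + 17/50 + 3/5 + 1 = 51/25 = 2.04 bits/symbol.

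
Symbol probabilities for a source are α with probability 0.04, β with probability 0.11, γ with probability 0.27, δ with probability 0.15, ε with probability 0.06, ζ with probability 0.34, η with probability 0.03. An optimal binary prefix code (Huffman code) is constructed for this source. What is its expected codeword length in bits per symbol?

Repeatedly combine the two least-probable nodes; the expected code length is the sum of the merged weights.
merge 3/100 + 1/25 → 7/100
merge 3/50 + 7/100 → 13/100
merge 11/100 + 13/100 → 6/25
merge 3/20 + 6/25 → 39/100
merge 27/100 + 17/50 → 61/100
merge 39/100 + 61/100 → 1
L = 7/100 + 13/100 + 6/25 + 39/100 + 61/100 + 1 = 61/25 = 2.44 bits/symbol.

2.44 bits/symbol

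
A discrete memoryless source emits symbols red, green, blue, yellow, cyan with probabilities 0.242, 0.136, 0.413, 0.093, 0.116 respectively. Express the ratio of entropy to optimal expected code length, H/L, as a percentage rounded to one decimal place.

Entropy H = −Σ p log₂ p ≈ 2.0929 bits.
Huffman merges: 93/1000+29/250→209/1000; 17/125+209/1000→69/200; 121/500+69/200→587/1000; 413/1000+587/1000→1. L = 2141/1000 ≈ 2.1410.
Efficiency = H/L = 2.0929/2.1410 = 97.8%.

97.8%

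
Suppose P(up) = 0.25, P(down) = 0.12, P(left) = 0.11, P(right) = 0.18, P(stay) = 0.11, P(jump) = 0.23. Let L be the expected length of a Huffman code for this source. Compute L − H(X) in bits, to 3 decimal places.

Entropy H = −Σ p log₂ p ≈ 2.5006 bits.
Huffman merges: 11/100+11/100→11/50; 3/25+9/50→3/10; 11/50+23/100→9/20; 1/4+3/10→11/20; 9/20+11/20→1. L = 63/25 ≈ 2.5200.
L − H = 2.5200 − 2.5006 = 0.019 bits.

0.019 bits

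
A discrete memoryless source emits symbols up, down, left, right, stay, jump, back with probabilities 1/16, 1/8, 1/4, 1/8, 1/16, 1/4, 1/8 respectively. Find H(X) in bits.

2.625 bits

Each probability is a power of 1/2, so log₂(1/p) is an integer.
H = Σ p·log₂(1/p) = 1/16·4 + 1/8·3 + 1/4·2 + 1/8·3 + 1/16·4 + 1/4·2 + 1/8·3 = 2.625 bits.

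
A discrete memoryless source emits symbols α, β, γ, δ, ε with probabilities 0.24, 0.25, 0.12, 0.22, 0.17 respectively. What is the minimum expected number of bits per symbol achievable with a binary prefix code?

Repeatedly combine the two least-probable nodes; the expected code length is the sum of the merged weights.
merge 3/25 + 17/100 → 29/100
merge 11/50 + 6/25 → 23/50
merge 1/4 + 29/100 → 27/50
merge 23/50 + 27/50 → 1
L = 29/100 + 23/50 + 27/50 + 1 = 229/100 = 2.29 bits/symbol.

2.29 bits/symbol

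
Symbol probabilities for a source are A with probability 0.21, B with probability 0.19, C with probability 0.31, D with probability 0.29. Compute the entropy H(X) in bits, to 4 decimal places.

1.9697 bits

H = −Σ pᵢ log₂ pᵢ.
−0.21·log₂(0.21) = 0.4728
−0.19·log₂(0.19) = 0.4552
−0.31·log₂(0.31) = 0.5238
−0.29·log₂(0.29) = 0.5179
Sum ≈ 1.9697 → 1.9697 bits.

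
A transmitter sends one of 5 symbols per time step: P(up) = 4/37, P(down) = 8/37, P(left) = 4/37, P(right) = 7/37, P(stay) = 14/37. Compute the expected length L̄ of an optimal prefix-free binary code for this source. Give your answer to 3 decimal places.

Repeatedly combine the two least-probable nodes; the expected code length is the sum of the merged weights.
merge 4/37 + 4/37 → 8/37
merge 7/37 + 8/37 → 15/37
merge 8/37 + 14/37 → 22/37
merge 15/37 + 22/37 → 1
L = 8/37 + 15/37 + 22/37 + 1 = 82/37 ≈ 2.216 bits/symbol.

2.216 bits/symbol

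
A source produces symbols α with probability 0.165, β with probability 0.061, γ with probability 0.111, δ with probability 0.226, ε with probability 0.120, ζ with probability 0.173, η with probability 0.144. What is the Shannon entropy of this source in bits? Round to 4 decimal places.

2.7195 bits

H = −Σ pᵢ log₂ pᵢ.
−0.165·log₂(0.165) = 0.4289
−0.061·log₂(0.061) = 0.2461
−0.111·log₂(0.111) = 0.3520
−0.226·log₂(0.226) = 0.4849
−0.120·log₂(0.120) = 0.3671
−0.173·log₂(0.173) = 0.4379
−0.144·log₂(0.144) = 0.4026
Sum ≈ 2.7195 → 2.7195 bits.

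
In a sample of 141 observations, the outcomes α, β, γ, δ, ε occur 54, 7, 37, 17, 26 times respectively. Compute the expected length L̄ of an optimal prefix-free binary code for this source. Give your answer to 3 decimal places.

2.142 bits/symbol

Probabilities are the counts divided by 141.
Repeatedly combine the two least-probable nodes; the expected code length is the sum of the merged weights.
merge 7/141 + 17/141 → 8/47
merge 8/47 + 26/141 → 50/141
merge 37/141 + 50/141 → 29/47
merge 18/47 + 29/47 → 1
L = 8/47 + 50/141 + 29/47 + 1 = 302/141 ≈ 2.142 bits/symbol.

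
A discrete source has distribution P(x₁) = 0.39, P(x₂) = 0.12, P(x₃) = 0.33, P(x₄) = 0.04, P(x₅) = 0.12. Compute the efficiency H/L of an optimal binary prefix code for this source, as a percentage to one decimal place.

Entropy H = −Σ p log₂ p ≈ 1.9775 bits.
Huffman merges: 1/25+3/25→4/25; 3/25+4/25→7/25; 7/25+33/100→61/100; 39/100+61/100→1. L = 41/20 ≈ 2.0500.
Efficiency = H/L = 1.9775/2.0500 = 96.5%.

96.5%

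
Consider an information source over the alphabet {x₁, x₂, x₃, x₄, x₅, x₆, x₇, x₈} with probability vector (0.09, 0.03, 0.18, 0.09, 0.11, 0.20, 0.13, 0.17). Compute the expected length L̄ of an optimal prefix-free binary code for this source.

Repeatedly combine the two least-probable nodes; the expected code length is the sum of the merged weights.
merge 3/100 + 9/100 → 3/25
merge 9/100 + 11/100 → 1/5
merge 3/25 + 13/100 → 1/4
merge 17/100 + 9/50 → 7/20
merge 1/5 + 1/5 → 2/5
merge 1/4 + 7/20 → 3/5
merge 2/5 + 3/5 → 1
L = 3/25 + 1/5 + 1/4 + 7/20 + 2/5 + 3/5 + 1 = 73/25 = 2.92 bits/symbol.

2.92 bits/symbol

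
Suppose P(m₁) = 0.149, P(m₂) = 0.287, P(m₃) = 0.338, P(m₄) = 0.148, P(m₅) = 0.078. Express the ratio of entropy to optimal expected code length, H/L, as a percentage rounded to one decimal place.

Entropy H = −Σ p log₂ p ≈ 2.1500 bits.
Huffman merges: 39/500+37/250→113/500; 149/1000+113/500→3/8; 287/1000+169/500→5/8; 3/8+5/8→1. L = 1113/500 ≈ 2.2260.
Efficiency = H/L = 2.1500/2.2260 = 96.6%.

96.6%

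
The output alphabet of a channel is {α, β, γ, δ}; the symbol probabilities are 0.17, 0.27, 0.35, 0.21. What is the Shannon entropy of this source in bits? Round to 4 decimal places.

1.9475 bits

H = −Σ pᵢ log₂ pᵢ.
−0.17·log₂(0.17) = 0.4346
−0.27·log₂(0.27) = 0.5100
−0.35·log₂(0.35) = 0.5301
−0.21·log₂(0.21) = 0.4728
Sum ≈ 1.9475 → 1.9475 bits.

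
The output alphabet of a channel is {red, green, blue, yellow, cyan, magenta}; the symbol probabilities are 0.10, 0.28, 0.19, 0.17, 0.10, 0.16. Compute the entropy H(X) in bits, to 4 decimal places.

2.4914 bits

H = −Σ pᵢ log₂ pᵢ.
−0.10·log₂(0.10) = 0.3322
−0.28·log₂(0.28) = 0.5142
−0.19·log₂(0.19) = 0.4552
−0.17·log₂(0.17) = 0.4346
−0.10·log₂(0.10) = 0.3322
−0.16·log₂(0.16) = 0.4230
Sum ≈ 2.4914 → 2.4914 bits.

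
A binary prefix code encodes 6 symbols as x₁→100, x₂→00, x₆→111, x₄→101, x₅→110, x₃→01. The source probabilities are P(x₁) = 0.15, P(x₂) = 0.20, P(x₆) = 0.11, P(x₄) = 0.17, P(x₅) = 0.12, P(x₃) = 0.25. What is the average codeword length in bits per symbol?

2.55 bits/symbol

L̄ = Σ pᵢ·ℓᵢ = 0.15·3 + 0.20·2 + 0.11·3 + 0.17·3 + 0.12·3 + 0.25·2 = 2.55 bits/symbol.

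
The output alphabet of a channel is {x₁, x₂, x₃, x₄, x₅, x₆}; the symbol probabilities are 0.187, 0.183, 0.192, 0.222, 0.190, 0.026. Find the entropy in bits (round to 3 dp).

2.432 bits

H = −Σ pᵢ log₂ pᵢ.
−0.187·log₂(0.187) = 0.4523
−0.183·log₂(0.183) = 0.4484
−0.192·log₂(0.192) = 0.4571
−0.222·log₂(0.222) = 0.4820
−0.190·log₂(0.190) = 0.4552
−0.026·log₂(0.026) = 0.1369
Sum ≈ 2.4320 → 2.432 bits.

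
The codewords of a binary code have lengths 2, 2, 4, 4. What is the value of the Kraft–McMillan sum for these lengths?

0.625

With common denominator 2^4 = 16: Σ 2^(−ℓᵢ) = 4/16 + 4/16 + 1/16 + 1/16 = 10/16 = 0.625.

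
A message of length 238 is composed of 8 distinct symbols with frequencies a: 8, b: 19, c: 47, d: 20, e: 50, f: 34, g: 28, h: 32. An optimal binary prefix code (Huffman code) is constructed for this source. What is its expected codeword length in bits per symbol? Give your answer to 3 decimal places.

2.903 bits/symbol

Probabilities are the counts divided by 238.
Repeatedly combine the two least-probable nodes; the expected code length is the sum of the merged weights.
merge 4/119 + 19/238 → 27/238
merge 10/119 + 27/238 → 47/238
merge 2/17 + 16/119 → 30/119
merge 1/7 + 47/238 → 81/238
merge 47/238 + 25/119 → 97/238
merge 30/119 + 81/238 → 141/238
merge 97/238 + 141/238 → 1
L = 27/238 + 47/238 + 30/119 + 81/238 + 97/238 + 141/238 + 1 = 691/238 ≈ 2.903 bits/symbol.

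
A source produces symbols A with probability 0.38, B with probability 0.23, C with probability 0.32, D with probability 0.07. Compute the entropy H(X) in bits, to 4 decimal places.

H = −Σ pᵢ log₂ pᵢ.
−0.38·log₂(0.38) = 0.5305
−0.23·log₂(0.23) = 0.4877
−0.32·log₂(0.32) = 0.5260
−0.07·log₂(0.07) = 0.2686
Sum ≈ 1.8127 → 1.8127 bits.

1.8127 bits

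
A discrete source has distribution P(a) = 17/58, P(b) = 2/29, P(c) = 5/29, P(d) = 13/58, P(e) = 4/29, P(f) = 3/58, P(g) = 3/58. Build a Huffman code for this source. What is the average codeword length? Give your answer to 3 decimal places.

2.586 bits/symbol

Repeatedly combine the two least-probable nodes; the expected code length is the sum of the merged weights.
merge 3/58 + 3/58 → 3/29
merge 2/29 + 3/29 → 5/29
merge 4/29 + 5/29 → 9/29
merge 5/29 + 13/58 → 23/58
merge 17/58 + 9/29 → 35/58
merge 23/58 + 35/58 → 1
L = 3/29 + 5/29 + 9/29 + 23/58 + 35/58 + 1 = 75/29 ≈ 2.586 bits/symbol.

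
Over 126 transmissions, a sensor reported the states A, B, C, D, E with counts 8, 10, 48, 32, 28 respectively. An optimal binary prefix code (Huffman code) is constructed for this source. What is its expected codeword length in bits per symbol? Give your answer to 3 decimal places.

2.127 bits/symbol

Probabilities are the counts divided by 126.
Repeatedly combine the two least-probable nodes; the expected code length is the sum of the merged weights.
merge 4/63 + 5/63 → 1/7
merge 1/7 + 2/9 → 23/63
merge 16/63 + 23/63 → 13/21
merge 8/21 + 13/21 → 1
L = 1/7 + 23/63 + 13/21 + 1 = 134/63 ≈ 2.127 bits/symbol.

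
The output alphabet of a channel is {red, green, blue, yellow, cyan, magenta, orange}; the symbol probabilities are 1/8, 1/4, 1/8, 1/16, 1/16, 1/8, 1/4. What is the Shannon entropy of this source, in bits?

2.625 bits

Each probability is a power of 1/2, so log₂(1/p) is an integer.
H = Σ p·log₂(1/p) = 1/8·3 + 1/4·2 + 1/8·3 + 1/16·4 + 1/16·4 + 1/8·3 + 1/4·2 = 2.625 bits.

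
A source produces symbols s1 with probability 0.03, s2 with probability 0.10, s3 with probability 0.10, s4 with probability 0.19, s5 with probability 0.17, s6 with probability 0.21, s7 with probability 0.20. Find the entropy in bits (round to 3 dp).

H = −Σ pᵢ log₂ pᵢ.
−0.03·log₂(0.03) = 0.1518
−0.10·log₂(0.10) = 0.3322
−0.10·log₂(0.10) = 0.3322
−0.19·log₂(0.19) = 0.4552
−0.17·log₂(0.17) = 0.4346
−0.21·log₂(0.21) = 0.4728
−0.20·log₂(0.20) = 0.4644
Sum ≈ 2.6432 → 2.643 bits.

2.643 bits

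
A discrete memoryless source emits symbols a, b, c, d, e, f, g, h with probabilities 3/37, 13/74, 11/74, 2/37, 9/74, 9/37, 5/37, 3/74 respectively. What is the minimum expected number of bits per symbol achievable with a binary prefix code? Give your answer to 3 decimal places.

2.851 bits/symbol

Repeatedly combine the two least-probable nodes; the expected code length is the sum of the merged weights.
merge 3/74 + 2/37 → 7/74
merge 3/37 + 7/74 → 13/74
merge 9/74 + 5/37 → 19/74
merge 11/74 + 13/74 → 12/37
merge 13/74 + 9/37 → 31/74
merge 19/74 + 12/37 → 43/74
merge 31/74 + 43/74 → 1
L = 7/74 + 13/74 + 19/74 + 12/37 + 31/74 + 43/74 + 1 = 211/74 ≈ 2.851 bits/symbol.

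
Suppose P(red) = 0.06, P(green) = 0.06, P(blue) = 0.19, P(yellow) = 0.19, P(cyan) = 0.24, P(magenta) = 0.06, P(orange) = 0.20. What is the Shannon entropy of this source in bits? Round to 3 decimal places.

H = −Σ pᵢ log₂ pᵢ.
−0.06·log₂(0.06) = 0.2435
−0.06·log₂(0.06) = 0.2435
−0.19·log₂(0.19) = 0.4552
−0.19·log₂(0.19) = 0.4552
−0.24·log₂(0.24) = 0.4941
−0.06·log₂(0.06) = 0.2435
−0.20·log₂(0.20) = 0.4644
Sum ≈ 2.5996 → 2.600 bits.

2.600 bits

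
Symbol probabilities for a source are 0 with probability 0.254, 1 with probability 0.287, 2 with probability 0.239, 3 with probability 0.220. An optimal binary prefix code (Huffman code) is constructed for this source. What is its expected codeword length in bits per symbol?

Repeatedly combine the two least-probable nodes; the expected code length is the sum of the merged weights.
merge 11/50 + 239/1000 → 459/1000
merge 127/500 + 287/1000 → 541/1000
merge 459/1000 + 541/1000 → 1
L = 459/1000 + 541/1000 + 1 = 2 bits/symbol.

2 bits/symbol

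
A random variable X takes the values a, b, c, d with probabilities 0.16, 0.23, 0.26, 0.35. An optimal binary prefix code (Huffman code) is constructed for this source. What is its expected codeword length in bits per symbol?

Repeatedly combine the two least-probable nodes; the expected code length is the sum of the merged weights.
merge 4/25 + 23/100 → 39/100
merge 13/50 + 7/20 → 61/100
merge 39/100 + 61/100 → 1
L = 39/100 + 61/100 + 1 = 2 bits/symbol.

2 bits/symbol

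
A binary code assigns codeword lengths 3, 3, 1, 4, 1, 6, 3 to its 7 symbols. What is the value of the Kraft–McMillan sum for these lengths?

1.453125

With common denominator 2^6 = 64: Σ 2^(−ℓᵢ) = 8/64 + 8/64 + 32/64 + 4/64 + 32/64 + 1/64 + 8/64 = 93/64 = 1.453125.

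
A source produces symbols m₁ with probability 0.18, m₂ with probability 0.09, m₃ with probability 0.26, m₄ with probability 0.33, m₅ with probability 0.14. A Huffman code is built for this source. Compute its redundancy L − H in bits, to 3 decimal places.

0.042 bits

Entropy H = −Σ p log₂ p ≈ 2.1882 bits.
Huffman merges: 9/100+7/50→23/100; 9/50+23/100→41/100; 13/50+33/100→59/100; 41/100+59/100→1. L = 223/100 ≈ 2.2300.
L − H = 2.2300 − 2.1882 = 0.042 bits.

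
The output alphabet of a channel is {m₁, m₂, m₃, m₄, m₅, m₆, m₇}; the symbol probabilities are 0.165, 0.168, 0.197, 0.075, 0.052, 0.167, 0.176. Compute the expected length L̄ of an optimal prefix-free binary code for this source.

2.754 bits/symbol

Repeatedly combine the two least-probable nodes; the expected code length is the sum of the merged weights.
merge 13/250 + 3/40 → 127/1000
merge 127/1000 + 33/200 → 73/250
merge 167/1000 + 21/125 → 67/200
merge 22/125 + 197/1000 → 373/1000
merge 73/250 + 67/200 → 627/1000
merge 373/1000 + 627/1000 → 1
L = 127/1000 + 73/250 + 67/200 + 373/1000 + 627/1000 + 1 = 1377/500 = 2.754 bits/symbol.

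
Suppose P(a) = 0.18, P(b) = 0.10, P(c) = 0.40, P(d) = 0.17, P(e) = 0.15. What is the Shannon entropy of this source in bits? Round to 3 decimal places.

2.151 bits

H = −Σ pᵢ log₂ pᵢ.
−0.18·log₂(0.18) = 0.4453
−0.10·log₂(0.10) = 0.3322
−0.40·log₂(0.40) = 0.5288
−0.17·log₂(0.17) = 0.4346
−0.15·log₂(0.15) = 0.4105
Sum ≈ 2.1514 → 2.151 bits.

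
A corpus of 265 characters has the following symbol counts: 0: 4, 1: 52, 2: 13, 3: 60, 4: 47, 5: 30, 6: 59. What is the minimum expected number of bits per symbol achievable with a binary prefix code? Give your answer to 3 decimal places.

2.596 bits/symbol

Probabilities are the counts divided by 265.
Repeatedly combine the two least-probable nodes; the expected code length is the sum of the merged weights.
merge 4/265 + 13/265 → 17/265
merge 17/265 + 6/53 → 47/265
merge 47/265 + 47/265 → 94/265
merge 52/265 + 59/265 → 111/265
merge 12/53 + 94/265 → 154/265
merge 111/265 + 154/265 → 1
L = 17/265 + 47/265 + 94/265 + 111/265 + 154/265 + 1 = 688/265 ≈ 2.596 bits/symbol.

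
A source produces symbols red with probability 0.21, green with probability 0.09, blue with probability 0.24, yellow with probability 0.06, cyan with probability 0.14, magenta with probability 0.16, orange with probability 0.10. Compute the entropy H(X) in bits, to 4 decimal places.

2.6755 bits

H = −Σ pᵢ log₂ pᵢ.
−0.21·log₂(0.21) = 0.4728
−0.09·log₂(0.09) = 0.3127
−0.24·log₂(0.24) = 0.4941
−0.06·log₂(0.06) = 0.2435
−0.14·log₂(0.14) = 0.3971
−0.16·log₂(0.16) = 0.4230
−0.10·log₂(0.10) = 0.3322
Sum ≈ 2.6755 → 2.6755 bits.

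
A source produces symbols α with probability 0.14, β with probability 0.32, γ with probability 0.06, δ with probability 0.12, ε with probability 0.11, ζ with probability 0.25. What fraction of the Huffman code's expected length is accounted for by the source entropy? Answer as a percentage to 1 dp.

98.1%

Entropy H = −Σ p log₂ p ≈ 2.3840 bits.
Huffman merges: 3/50+11/100→17/100; 3/25+7/50→13/50; 17/100+1/4→21/50; 13/50+8/25→29/50; 21/50+29/50→1. L = 243/100 ≈ 2.4300.
Efficiency = H/L = 2.3840/2.4300 = 98.1%.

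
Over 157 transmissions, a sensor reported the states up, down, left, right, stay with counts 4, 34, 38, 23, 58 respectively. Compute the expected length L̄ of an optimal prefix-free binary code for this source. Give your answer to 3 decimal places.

Probabilities are the counts divided by 157.
Repeatedly combine the two least-probable nodes; the expected code length is the sum of the merged weights.
merge 4/157 + 23/157 → 27/157
merge 27/157 + 34/157 → 61/157
merge 38/157 + 58/157 → 96/157
merge 61/157 + 96/157 → 1
L = 27/157 + 61/157 + 96/157 + 1 = 341/157 ≈ 2.172 bits/symbol.

2.172 bits/symbol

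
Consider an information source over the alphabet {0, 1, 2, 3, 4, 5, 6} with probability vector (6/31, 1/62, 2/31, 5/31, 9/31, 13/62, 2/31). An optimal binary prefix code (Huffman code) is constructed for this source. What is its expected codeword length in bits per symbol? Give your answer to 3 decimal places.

2.532 bits/symbol

Repeatedly combine the two least-probable nodes; the expected code length is the sum of the merged weights.
merge 1/62 + 2/31 → 5/62
merge 2/31 + 5/62 → 9/62
merge 9/62 + 5/31 → 19/62
merge 6/31 + 13/62 → 25/62
merge 9/31 + 19/62 → 37/62
merge 25/62 + 37/62 → 1
L = 5/62 + 9/62 + 19/62 + 25/62 + 37/62 + 1 = 157/62 ≈ 2.532 bits/symbol.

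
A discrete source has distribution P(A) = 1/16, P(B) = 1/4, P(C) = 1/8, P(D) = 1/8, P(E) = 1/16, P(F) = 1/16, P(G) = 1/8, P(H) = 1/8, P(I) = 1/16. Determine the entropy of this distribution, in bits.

Each probability is a power of 1/2, so log₂(1/p) is an integer.
H = Σ p·log₂(1/p) = 1/16·4 + 1/4·2 + 1/8·3 + 1/8·3 + 1/16·4 + 1/16·4 + 1/8·3 + 1/8·3 + 1/16·4 = 3 bits.

3 bits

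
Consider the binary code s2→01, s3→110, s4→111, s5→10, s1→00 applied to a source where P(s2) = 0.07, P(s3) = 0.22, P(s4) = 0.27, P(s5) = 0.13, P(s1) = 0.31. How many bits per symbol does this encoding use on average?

L̄ = Σ pᵢ·ℓᵢ = 0.07·2 + 0.22·3 + 0.27·3 + 0.13·2 + 0.31·2 = 2.49 bits/symbol.

2.49 bits/symbol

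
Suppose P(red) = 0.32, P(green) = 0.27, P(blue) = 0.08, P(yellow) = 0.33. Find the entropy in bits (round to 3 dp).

1.855 bits

H = −Σ pᵢ log₂ pᵢ.
−0.32·log₂(0.32) = 0.5260
−0.27·log₂(0.27) = 0.5100
−0.08·log₂(0.08) = 0.2915
−0.33·log₂(0.33) = 0.5278
Sum ≈ 1.8554 → 1.855 bits.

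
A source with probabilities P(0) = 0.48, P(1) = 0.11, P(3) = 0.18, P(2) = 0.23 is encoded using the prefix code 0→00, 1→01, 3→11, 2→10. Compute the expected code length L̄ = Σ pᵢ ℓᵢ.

L̄ = Σ pᵢ·ℓᵢ = 0.48·2 + 0.11·2 + 0.18·2 + 0.23·2 = 2 bits/symbol.

2 bits/symbol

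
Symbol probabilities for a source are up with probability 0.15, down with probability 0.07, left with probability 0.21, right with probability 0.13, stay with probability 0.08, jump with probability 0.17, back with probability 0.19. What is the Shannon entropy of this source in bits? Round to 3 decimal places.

H = −Σ pᵢ log₂ pᵢ.
−0.15·log₂(0.15) = 0.4105
−0.07·log₂(0.07) = 0.2686
−0.21·log₂(0.21) = 0.4728
−0.13·log₂(0.13) = 0.3826
−0.08·log₂(0.08) = 0.2915
−0.17·log₂(0.17) = 0.4346
−0.19·log₂(0.19) = 0.4552
Sum ≈ 2.7159 → 2.716 bits.

2.716 bits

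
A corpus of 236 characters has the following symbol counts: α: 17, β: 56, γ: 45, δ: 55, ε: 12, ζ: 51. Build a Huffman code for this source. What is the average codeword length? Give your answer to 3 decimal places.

Probabilities are the counts divided by 236.
Repeatedly combine the two least-probable nodes; the expected code length is the sum of the merged weights.
merge 3/59 + 17/236 → 29/236
merge 29/236 + 45/236 → 37/118
merge 51/236 + 55/236 → 53/118
merge 14/59 + 37/118 → 65/118
merge 53/118 + 65/118 → 1
L = 29/236 + 37/118 + 53/118 + 65/118 + 1 = 575/236 ≈ 2.436 bits/symbol.

2.436 bits/symbol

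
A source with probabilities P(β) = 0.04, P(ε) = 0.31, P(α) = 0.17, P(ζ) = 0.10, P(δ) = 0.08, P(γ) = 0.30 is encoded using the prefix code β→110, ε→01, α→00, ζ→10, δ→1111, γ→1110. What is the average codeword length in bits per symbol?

2.8 bits/symbol

L̄ = Σ pᵢ·ℓᵢ = 0.04·3 + 0.31·2 + 0.17·2 + 0.10·2 + 0.08·4 + 0.30·4 = 2.8 bits/symbol.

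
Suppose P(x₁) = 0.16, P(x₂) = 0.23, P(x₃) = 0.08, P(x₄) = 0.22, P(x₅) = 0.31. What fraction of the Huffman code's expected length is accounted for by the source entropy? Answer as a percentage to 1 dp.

98.5%

Entropy H = −Σ p log₂ p ≈ 2.2066 bits.
Huffman merges: 2/25+4/25→6/25; 11/50+23/100→9/20; 6/25+31/100→11/20; 9/20+11/20→1. L = 56/25 ≈ 2.2400.
Efficiency = H/L = 2.2066/2.2400 = 98.5%.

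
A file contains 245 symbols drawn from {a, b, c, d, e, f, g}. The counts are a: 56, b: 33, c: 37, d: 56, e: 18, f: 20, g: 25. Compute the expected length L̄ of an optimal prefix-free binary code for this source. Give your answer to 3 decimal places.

2.698 bits/symbol

Probabilities are the counts divided by 245.
Repeatedly combine the two least-probable nodes; the expected code length is the sum of the merged weights.
merge 18/245 + 4/49 → 38/245
merge 5/49 + 33/245 → 58/245
merge 37/245 + 38/245 → 15/49
merge 8/35 + 8/35 → 16/35
merge 58/245 + 15/49 → 19/35
merge 16/35 + 19/35 → 1
L = 38/245 + 58/245 + 15/49 + 16/35 + 19/35 + 1 = 661/245 ≈ 2.698 bits/symbol.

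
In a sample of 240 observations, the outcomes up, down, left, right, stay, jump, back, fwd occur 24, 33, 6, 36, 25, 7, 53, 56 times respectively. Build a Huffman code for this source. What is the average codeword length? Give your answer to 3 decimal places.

Probabilities are the counts divided by 240.
Repeatedly combine the two least-probable nodes; the expected code length is the sum of the merged weights.
merge 1/40 + 7/240 → 13/240
merge 13/240 + 1/10 → 37/240
merge 5/48 + 11/80 → 29/120
merge 3/20 + 37/240 → 73/240
merge 53/240 + 7/30 → 109/240
merge 29/120 + 73/240 → 131/240
merge 109/240 + 131/240 → 1
L = 13/240 + 37/240 + 29/120 + 73/240 + 109/240 + 131/240 + 1 = 661/240 ≈ 2.754 bits/symbol.

2.754 bits/symbol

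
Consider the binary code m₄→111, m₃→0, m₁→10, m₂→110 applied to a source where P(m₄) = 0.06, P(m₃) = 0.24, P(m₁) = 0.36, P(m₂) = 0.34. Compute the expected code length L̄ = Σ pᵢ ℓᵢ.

2.16 bits/symbol

L̄ = Σ pᵢ·ℓᵢ = 0.06·3 + 0.24·1 + 0.36·2 + 0.34·3 = 2.16 bits/symbol.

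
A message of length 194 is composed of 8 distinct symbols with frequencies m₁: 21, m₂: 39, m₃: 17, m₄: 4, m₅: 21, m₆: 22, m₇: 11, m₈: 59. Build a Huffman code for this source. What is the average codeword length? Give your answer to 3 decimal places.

2.737 bits/symbol

Probabilities are the counts divided by 194.
Repeatedly combine the two least-probable nodes; the expected code length is the sum of the merged weights.
merge 2/97 + 11/194 → 15/194
merge 15/194 + 17/194 → 16/97
merge 21/194 + 21/194 → 21/97
merge 11/97 + 16/97 → 27/97
merge 39/194 + 21/97 → 81/194
merge 27/97 + 59/194 → 113/194
merge 81/194 + 113/194 → 1
L = 15/194 + 16/97 + 21/97 + 27/97 + 81/194 + 113/194 + 1 = 531/194 ≈ 2.737 bits/symbol.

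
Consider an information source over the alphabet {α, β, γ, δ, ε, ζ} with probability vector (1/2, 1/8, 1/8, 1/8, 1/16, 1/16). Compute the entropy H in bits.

Each probability is a power of 1/2, so log₂(1/p) is an integer.
H = Σ p·log₂(1/p) = 1/2·1 + 1/8·3 + 1/8·3 + 1/8·3 + 1/16·4 + 1/16·4 = 2.125 bits.

2.125 bits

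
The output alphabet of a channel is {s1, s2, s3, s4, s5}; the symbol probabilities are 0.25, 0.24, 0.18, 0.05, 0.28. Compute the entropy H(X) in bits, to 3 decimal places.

2.170 bits

H = −Σ pᵢ log₂ pᵢ.
−0.25·log₂(0.25) = 0.5000
−0.24·log₂(0.24) = 0.4941
−0.18·log₂(0.18) = 0.4453
−0.05·log₂(0.05) = 0.2161
−0.28·log₂(0.28) = 0.5142
Sum ≈ 2.1698 → 2.170 bits.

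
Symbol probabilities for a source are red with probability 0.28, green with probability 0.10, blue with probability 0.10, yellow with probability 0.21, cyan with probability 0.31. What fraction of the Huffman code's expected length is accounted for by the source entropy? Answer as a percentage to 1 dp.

98.9%

Entropy H = −Σ p log₂ p ≈ 2.1752 bits.
Huffman merges: 1/10+1/10→1/5; 1/5+21/100→41/100; 7/25+31/100→59/100; 41/100+59/100→1. L = 11/5 ≈ 2.2000.
Efficiency = H/L = 2.1752/2.2000 = 98.9%.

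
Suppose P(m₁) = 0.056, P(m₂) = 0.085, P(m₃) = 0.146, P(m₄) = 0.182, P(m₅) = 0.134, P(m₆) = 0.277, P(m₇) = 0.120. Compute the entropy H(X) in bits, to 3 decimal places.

2.656 bits

H = −Σ pᵢ log₂ pᵢ.
−0.056·log₂(0.056) = 0.2329
−0.085·log₂(0.085) = 0.3023
−0.146·log₂(0.146) = 0.4053
−0.182·log₂(0.182) = 0.4474
−0.134·log₂(0.134) = 0.3886
−0.277·log₂(0.277) = 0.5130
−0.120·log₂(0.120) = 0.3671
Sum ≈ 2.6565 → 2.656 bits.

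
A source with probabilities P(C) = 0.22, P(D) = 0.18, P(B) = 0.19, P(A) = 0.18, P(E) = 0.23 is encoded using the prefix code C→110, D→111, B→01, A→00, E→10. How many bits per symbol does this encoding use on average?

2.4 bits/symbol

L̄ = Σ pᵢ·ℓᵢ = 0.22·3 + 0.18·3 + 0.19·2 + 0.18·2 + 0.23·2 = 2.4 bits/symbol.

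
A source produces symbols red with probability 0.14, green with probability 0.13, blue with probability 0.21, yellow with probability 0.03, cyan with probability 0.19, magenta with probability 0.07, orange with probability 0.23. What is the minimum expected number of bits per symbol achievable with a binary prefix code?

2.66 bits/symbol

Repeatedly combine the two least-probable nodes; the expected code length is the sum of the merged weights.
merge 3/100 + 7/100 → 1/10
merge 1/10 + 13/100 → 23/100
merge 7/50 + 19/100 → 33/100
merge 21/100 + 23/100 → 11/25
merge 23/100 + 33/100 → 14/25
merge 11/25 + 14/25 → 1
L = 1/10 + 23/100 + 33/100 + 11/25 + 14/25 + 1 = 133/50 = 2.66 bits/symbol.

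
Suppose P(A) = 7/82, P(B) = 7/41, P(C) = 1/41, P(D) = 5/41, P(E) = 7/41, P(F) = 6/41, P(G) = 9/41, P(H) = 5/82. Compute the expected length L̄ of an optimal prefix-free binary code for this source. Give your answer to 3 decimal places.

2.866 bits/symbol

Repeatedly combine the two least-probable nodes; the expected code length is the sum of the merged weights.
merge 1/41 + 5/82 → 7/82
merge 7/82 + 7/82 → 7/41
merge 5/41 + 6/41 → 11/41
merge 7/41 + 7/41 → 14/41
merge 7/41 + 9/41 → 16/41
merge 11/41 + 14/41 → 25/41
merge 16/41 + 25/41 → 1
L = 7/82 + 7/41 + 11/41 + 14/41 + 16/41 + 25/41 + 1 = 235/82 ≈ 2.866 bits/symbol.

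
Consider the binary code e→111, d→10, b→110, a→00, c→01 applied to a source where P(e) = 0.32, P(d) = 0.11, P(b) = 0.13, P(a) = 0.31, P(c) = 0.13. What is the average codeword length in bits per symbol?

L̄ = Σ pᵢ·ℓᵢ = 0.32·3 + 0.11·2 + 0.13·3 + 0.31·2 + 0.13·2 = 2.45 bits/symbol.

2.45 bits/symbol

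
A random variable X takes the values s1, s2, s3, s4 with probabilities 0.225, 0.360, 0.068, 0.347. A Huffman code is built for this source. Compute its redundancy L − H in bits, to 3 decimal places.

Entropy H = −Σ p log₂ p ≈ 1.8084 bits.
Huffman merges: 17/250+9/40→293/1000; 293/1000+347/1000→16/25; 9/25+16/25→1. L = 1933/1000 ≈ 1.9330.
L − H = 1.9330 − 1.8084 = 0.125 bits.

0.125 bits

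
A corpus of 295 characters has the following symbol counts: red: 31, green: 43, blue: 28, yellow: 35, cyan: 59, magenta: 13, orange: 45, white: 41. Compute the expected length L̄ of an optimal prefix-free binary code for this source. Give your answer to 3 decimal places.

2.939 bits/symbol

Probabilities are the counts divided by 295.
Repeatedly combine the two least-probable nodes; the expected code length is the sum of the merged weights.
merge 13/295 + 28/295 → 41/295
merge 31/295 + 7/59 → 66/295
merge 41/295 + 41/295 → 82/295
merge 43/295 + 9/59 → 88/295
merge 1/5 + 66/295 → 25/59
merge 82/295 + 88/295 → 34/59
merge 25/59 + 34/59 → 1
L = 41/295 + 66/295 + 82/295 + 88/295 + 25/59 + 34/59 + 1 = 867/295 ≈ 2.939 bits/symbol.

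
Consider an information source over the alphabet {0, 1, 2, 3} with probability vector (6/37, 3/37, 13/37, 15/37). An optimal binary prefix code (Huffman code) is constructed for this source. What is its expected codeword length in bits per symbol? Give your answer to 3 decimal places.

Repeatedly combine the two least-probable nodes; the expected code length is the sum of the merged weights.
merge 3/37 + 6/37 → 9/37
merge 9/37 + 13/37 → 22/37
merge 15/37 + 22/37 → 1
L = 9/37 + 22/37 + 1 = 68/37 ≈ 1.838 bits/symbol.

1.838 bits/symbol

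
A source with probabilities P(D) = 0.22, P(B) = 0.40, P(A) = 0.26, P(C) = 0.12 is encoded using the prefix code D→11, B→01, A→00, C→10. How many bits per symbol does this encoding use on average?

L̄ = Σ pᵢ·ℓᵢ = 0.22·2 + 0.40·2 + 0.26·2 + 0.12·2 = 2 bits/symbol.

2 bits/symbol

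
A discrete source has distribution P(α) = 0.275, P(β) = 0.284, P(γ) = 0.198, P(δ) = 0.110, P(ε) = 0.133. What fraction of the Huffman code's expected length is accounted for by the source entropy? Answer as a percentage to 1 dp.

Entropy H = −Σ p log₂ p ≈ 2.2279 bits.
Huffman merges: 11/100+133/1000→243/1000; 99/500+243/1000→441/1000; 11/40+71/250→559/1000; 441/1000+559/1000→1. L = 2243/1000 ≈ 2.2430.
Efficiency = H/L = 2.2279/2.2430 = 99.3%.

99.3%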